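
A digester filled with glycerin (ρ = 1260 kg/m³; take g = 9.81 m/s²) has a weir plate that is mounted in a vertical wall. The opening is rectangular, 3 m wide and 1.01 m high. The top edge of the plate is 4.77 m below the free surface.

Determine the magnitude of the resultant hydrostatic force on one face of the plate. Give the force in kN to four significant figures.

γ = ρg = 1260 × 9.81 / 1000 = 12.3606 kN/m³.
The centroid lies 1.01/2 = 0.505 m below the top edge, so the centroid depth is h_c = 4.77 + 0.505 = 5.275 m.
A = 3 × 1.01 = 3.03 m².
Resultant F = γ·h_c·A = 12.3606 × 5.275 × 3.03 = 197.563 kN.

F ≈ 197.6 kN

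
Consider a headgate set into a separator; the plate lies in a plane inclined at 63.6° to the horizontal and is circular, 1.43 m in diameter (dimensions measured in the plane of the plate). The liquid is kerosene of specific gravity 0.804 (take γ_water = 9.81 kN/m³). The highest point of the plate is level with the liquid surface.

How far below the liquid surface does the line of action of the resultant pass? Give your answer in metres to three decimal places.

h_p = 0.801 m

γ = 0.804 × 9.81 = 7.88724 kN/m³.
Let θ = 63.6° be the plate's angle to the horizontal; measure y along the incline from where the plane meets the free surface. Vertical depth h = y·sinθ with sinθ = 0.895712.
The centroid is at the centre, 0.715 m below the top of the plate, so y_c = 0.715 m and h_c = 0.715 × 0.895712 = 0.640434 m.
A = π(0.715)² = 1.60606 m².
Resultant F = γ·h_c·A = 7.88724 × 0.640434 × 1.60606 = 8.11262 kN.
I_c = πr⁴/4 = π × 0.715⁴/4 = 0.205265 m⁴.
Centre of pressure: y_p = y_c + I_c/(y_c·A) = 0.715 + 0.205265/(0.715 × 1.60606) = 0.715 + 0.17875 = 0.89375 m along the plane.
Vertically, h_p = y_p·sinθ = 0.89375 × 0.895712 = 0.800543 m.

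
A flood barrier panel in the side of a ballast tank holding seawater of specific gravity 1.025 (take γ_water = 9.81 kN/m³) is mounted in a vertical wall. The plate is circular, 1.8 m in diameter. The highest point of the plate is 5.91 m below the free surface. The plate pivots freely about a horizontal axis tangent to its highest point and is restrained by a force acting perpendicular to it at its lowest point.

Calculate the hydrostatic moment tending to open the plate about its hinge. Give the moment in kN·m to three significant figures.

γ = 1.025 × 9.81 = 10.05525 kN/m³.
The centroid is at the centre, 0.9 m below the top of the plate, so the centroid depth is h_c = 5.91 + 0.9 = 6.81 m.
A = π(0.9)² = 2.54469 m².
Resultant F = γ·h_c·A = 10.05525 × 6.81 × 2.54469 = 174.251 kN.
I_c = πr⁴/4 = π × 0.9⁴/4 = 0.5153 m⁴.
Centre of pressure: y_p = y_c + I_c/(y_c·A) = 6.81 + 0.5153/(6.81 × 2.54469) = 6.81 + 0.0297357 = 6.83974 m along the plane.
The resultant acts 0.9 + 0.0297357 = 0.929736 m (along the plate) below the hinge at the top edge, so the moment about the hinge is M = F × 0.929736 = 174.251 × 0.929736 = 162.007 kN·m.

M ≈ 162 kN·m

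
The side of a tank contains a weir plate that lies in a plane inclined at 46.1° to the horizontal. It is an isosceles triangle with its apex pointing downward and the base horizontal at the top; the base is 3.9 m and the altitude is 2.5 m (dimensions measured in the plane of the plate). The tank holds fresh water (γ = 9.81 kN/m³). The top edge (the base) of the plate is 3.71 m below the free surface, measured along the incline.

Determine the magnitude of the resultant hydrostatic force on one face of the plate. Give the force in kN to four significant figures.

γ = 9.81 kN/m³.
Let θ = 46.1° be the plate's angle to the horizontal; measure y along the incline from where the plane meets the free surface. Vertical depth h = y·sinθ with sinθ = 0.720551.
With the apex down, the centroid sits h/3 = 2.5/3 = 0.833333 m below the base (the top edge), so y_c = 3.71 + 0.833333 = 4.54333 m and h_c = 4.54333 × 0.720551 = 3.2737 m.
A = ½ × 3.9 × 2.5 = 4.875 m².
Resultant F = γ·h_c·A = 9.81 × 3.2737 × 4.875 = 156.561 kN.

F ≈ 156.6 kN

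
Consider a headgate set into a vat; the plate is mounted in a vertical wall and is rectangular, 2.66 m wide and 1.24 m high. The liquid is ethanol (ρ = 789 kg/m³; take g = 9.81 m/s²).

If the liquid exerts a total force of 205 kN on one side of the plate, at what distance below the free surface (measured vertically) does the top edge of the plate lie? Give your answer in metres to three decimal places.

d_top ≈ 7.410 m

γ = ρg = 789 × 9.81 / 1000 = 7.74009 kN/m³.
A = 2.66 × 1.24 = 3.2984 m².
From F = γ·h_c·A, the centroid depth is h_c = 205/(7.74009 × 3.2984) = 8.0298 m.
The centroid lies 1.24/2 = 0.62 m below the top edge, so the top edge sits at h_top = 8.0298 − 0.62 = 7.4098 m below the surface.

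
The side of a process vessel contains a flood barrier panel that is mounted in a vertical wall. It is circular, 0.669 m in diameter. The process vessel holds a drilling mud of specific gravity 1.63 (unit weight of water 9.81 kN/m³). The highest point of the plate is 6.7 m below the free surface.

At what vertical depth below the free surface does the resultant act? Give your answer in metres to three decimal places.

h_p = 7.038 m

γ = 1.63 × 9.81 = 15.9903 kN/m³.
The centroid is at the centre, 0.3345 m below the top of the plate, so the centroid depth is h_c = 6.7 + 0.3345 = 7.0345 m.
A = π(0.3345)² = 0.351514 m².
Resultant F = γ·h_c·A = 15.9903 × 7.0345 × 0.351514 = 39.5396 kN.
I_c = πr⁴/4 = π × 0.3345⁴/4 = 0.00983274 m⁴.
Centre of pressure: y_p = y_c + I_c/(y_c·A) = 7.0345 + 0.00983274/(7.0345 × 0.351514) = 7.0345 + 0.00397648 = 7.03848 m along the plane.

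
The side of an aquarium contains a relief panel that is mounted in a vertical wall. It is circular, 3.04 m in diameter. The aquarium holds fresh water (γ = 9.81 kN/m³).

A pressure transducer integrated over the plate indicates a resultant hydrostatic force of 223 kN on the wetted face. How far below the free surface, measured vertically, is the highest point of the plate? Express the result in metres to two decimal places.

γ = 9.81 kN/m³.
A = π(1.52)² = 7.25834 m².
From F = γ·h_c·A, the centroid depth is h_c = 223/(9.81 × 7.25834) = 3.13183 m.
The centroid is at the centre, 1.52 m below the top of the plate, so the highest point sits at h_top = 3.13183 − 1.52 = 1.61183 m below the surface.

d_top ≈ 1.61 m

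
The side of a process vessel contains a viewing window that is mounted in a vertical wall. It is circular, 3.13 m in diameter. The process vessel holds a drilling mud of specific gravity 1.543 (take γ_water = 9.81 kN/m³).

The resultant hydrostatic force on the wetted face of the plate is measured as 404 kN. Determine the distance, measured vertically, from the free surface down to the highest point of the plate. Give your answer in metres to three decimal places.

d_top ≈ 1.904 m

γ = 1.543 × 9.81 = 15.13683 kN/m³.
A = π(1.565)² = 7.69447 m².
From F = γ·h_c·A, the centroid depth is h_c = 404/(15.13683 × 7.69447) = 3.46871 m.
The centroid is at the centre, 1.565 m below the top of the plate, so the highest point sits at h_top = 3.46871 − 1.565 = 1.90371 m below the surface.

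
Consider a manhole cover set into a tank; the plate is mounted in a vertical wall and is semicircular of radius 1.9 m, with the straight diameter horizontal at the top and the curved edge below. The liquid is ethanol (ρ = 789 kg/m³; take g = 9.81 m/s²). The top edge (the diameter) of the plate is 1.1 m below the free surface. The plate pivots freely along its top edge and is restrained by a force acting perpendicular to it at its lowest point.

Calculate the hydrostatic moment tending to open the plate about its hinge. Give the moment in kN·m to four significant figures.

M ≈ 78.54 kN·m

γ = ρg = 789 × 9.81 / 1000 = 7.74009 kN/m³.
The centroid of a semicircle lies 4r/(3π) = 0.806385 m from the diameter, here below the top edge, so the centroid depth is h_c = 1.1 + 0.806385 = 1.90639 m.
A = πr²/2 = π × 1.9²/2 = 5.67057 m².
Resultant F = γ·h_c·A = 7.74009 × 1.90639 × 5.67057 = 83.6728 kN.
I_c = (π/8 − 8/(9π))·r⁴ = 0.109757 × 1.9⁴ = 1.43036 m⁴.
Centre of pressure: y_p = y_c + I_c/(y_c·A) = 1.90639 + 1.43036/(1.90639 × 5.67057) = 1.90639 + 0.132314 = 2.0387 m along the plane.
The resultant acts 0.806385 + 0.132314 = 0.938699 m (along the plate) below the hinge at the top edge, so the moment about the hinge is M = F × 0.938699 = 83.6728 × 0.938699 = 78.5436 kN·m.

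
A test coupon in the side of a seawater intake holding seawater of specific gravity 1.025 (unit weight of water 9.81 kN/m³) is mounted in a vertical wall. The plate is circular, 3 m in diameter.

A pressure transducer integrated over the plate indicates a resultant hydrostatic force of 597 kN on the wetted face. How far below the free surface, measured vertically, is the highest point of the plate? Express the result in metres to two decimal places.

d_top ≈ 6.90 m

γ = 1.025 × 9.81 = 10.05525 kN/m³.
A = π(1.5)² = 7.06858 m².
From F = γ·h_c·A, the centroid depth is h_c = 597/(10.05525 × 7.06858) = 8.39942 m.
The centroid is at the centre, 1.5 m below the top of the plate, so the highest point sits at h_top = 8.39942 − 1.5 = 6.89942 m below the surface.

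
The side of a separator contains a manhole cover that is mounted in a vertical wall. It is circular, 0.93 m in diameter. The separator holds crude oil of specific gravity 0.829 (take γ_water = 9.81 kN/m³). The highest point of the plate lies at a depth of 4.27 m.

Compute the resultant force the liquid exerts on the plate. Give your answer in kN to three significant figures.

γ = 0.829 × 9.81 = 8.13249 kN/m³.
The centroid is at the centre, 0.465 m below the top of the plate, so the centroid depth is h_c = 4.27 + 0.465 = 4.735 m.
A = π(0.465)² = 0.679291 m².
Resultant F = γ·h_c·A = 8.13249 × 4.735 × 0.679291 = 26.1577 kN.

F ≈ 26.2 kN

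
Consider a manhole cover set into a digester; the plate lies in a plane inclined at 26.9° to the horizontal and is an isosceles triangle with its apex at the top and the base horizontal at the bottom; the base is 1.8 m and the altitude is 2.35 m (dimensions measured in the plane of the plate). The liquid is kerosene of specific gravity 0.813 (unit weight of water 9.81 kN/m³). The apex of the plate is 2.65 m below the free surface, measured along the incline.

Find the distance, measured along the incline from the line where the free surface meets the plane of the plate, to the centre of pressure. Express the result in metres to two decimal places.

y_p = 4.29 m

γ = 0.813 × 9.81 = 7.97553 kN/m³.
Let θ = 26.9° be the plate's angle to the horizontal; measure y along the incline from where the plane meets the free surface. Vertical depth h = y·sinθ with sinθ = 0.452435.
With the apex up, the centroid sits 2h/3 = 2 × 2.35/3 = 1.56667 m below the apex, so y_c = 2.65 + 1.56667 = 4.21667 m and h_c = 4.21667 × 0.452435 = 1.90777 m.
A = ½ × 1.8 × 2.35 = 2.115 m².
Resultant F = γ·h_c·A = 7.97553 × 1.90777 × 2.115 = 32.1807 kN.
I_c = b·h³/36 = 1.8 × 2.35³/36 = 0.648894 m⁴.
Centre of pressure: y_p = y_c + I_c/(y_c·A) = 4.21667 + 0.648894/(4.21667 × 2.115) = 4.21667 + 0.0727602 = 4.28943 m along the plane.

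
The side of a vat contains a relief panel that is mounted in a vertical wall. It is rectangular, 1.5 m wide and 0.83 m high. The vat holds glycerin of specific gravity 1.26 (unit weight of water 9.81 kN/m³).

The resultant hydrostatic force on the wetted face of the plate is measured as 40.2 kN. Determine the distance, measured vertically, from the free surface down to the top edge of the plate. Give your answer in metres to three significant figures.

d_top ≈ 2.20 m

γ = 1.26 × 9.81 = 12.3606 kN/m³.
A = 1.5 × 0.83 = 1.245 m².
From F = γ·h_c·A, the centroid depth is h_c = 40.2/(12.3606 × 1.245) = 2.61226 m.
The centroid lies 0.83/2 = 0.415 m below the top edge, so the top edge sits at h_top = 2.61226 − 0.415 = 2.19726 m below the surface.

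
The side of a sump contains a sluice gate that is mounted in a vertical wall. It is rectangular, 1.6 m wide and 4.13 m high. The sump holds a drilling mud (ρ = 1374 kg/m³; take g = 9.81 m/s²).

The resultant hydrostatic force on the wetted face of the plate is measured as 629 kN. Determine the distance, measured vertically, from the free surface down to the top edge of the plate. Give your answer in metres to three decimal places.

d_top ≈ 4.997 m

γ = ρg = 1374 × 9.81 / 1000 = 13.47894 kN/m³.
A = 1.6 × 4.13 = 6.608 m².
From F = γ·h_c·A, the centroid depth is h_c = 629/(13.47894 × 6.608) = 7.06195 m.
The centroid lies 4.13/2 = 2.065 m below the top edge, so the top edge sits at h_top = 7.06195 − 2.065 = 4.99695 m below the surface.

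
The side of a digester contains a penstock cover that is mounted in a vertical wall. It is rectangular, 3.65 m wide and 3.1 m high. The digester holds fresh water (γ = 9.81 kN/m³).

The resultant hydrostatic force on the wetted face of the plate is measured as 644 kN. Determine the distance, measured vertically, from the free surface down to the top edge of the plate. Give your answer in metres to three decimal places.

d_top ≈ 4.252 m

γ = 9.81 kN/m³.
A = 3.65 × 3.1 = 11.315 m².
From F = γ·h_c·A, the centroid depth is h_c = 644/(9.81 × 11.315) = 5.80179 m.
The centroid lies 3.1/2 = 1.55 m below the top edge, so the top edge sits at h_top = 5.80179 − 1.55 = 4.25179 m below the surface.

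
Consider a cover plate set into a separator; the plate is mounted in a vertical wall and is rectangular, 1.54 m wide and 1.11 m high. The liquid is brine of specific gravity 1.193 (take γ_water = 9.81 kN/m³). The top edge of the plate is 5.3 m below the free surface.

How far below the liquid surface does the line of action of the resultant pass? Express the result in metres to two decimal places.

h_p = 5.87 m

γ = 1.193 × 9.81 = 11.70333 kN/m³.
The centroid lies 1.11/2 = 0.555 m below the top edge, so the centroid depth is h_c = 5.3 + 0.555 = 5.855 m.
A = 1.54 × 1.11 = 1.7094 m².
Resultant F = γ·h_c·A = 11.70333 × 5.855 × 1.7094 = 117.133 kN.
I_c = b·h³/12 = 1.54 × 1.11³/12 = 0.175513 m⁴.
Centre of pressure: y_p = y_c + I_c/(y_c·A) = 5.855 + 0.175513/(5.855 × 1.7094) = 5.855 + 0.0175363 = 5.87254 m along the plane.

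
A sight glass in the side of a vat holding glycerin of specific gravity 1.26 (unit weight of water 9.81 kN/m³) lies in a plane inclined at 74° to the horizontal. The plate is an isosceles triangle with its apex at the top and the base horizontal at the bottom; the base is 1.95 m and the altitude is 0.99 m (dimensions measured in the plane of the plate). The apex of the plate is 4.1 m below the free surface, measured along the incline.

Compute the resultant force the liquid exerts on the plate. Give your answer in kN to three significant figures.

F ≈ 54.6 kN

γ = 1.26 × 9.81 = 12.3606 kN/m³.
Let θ = 74° be the plate's angle to the horizontal; measure y along the incline from where the plane meets the free surface. Vertical depth h = y·sinθ with sinθ = 0.961262.
With the apex up, the centroid sits 2h/3 = 2 × 0.99/3 = 0.66 m below the apex, so y_c = 4.1 + 0.66 = 4.76 m and h_c = 4.76 × 0.961262 = 4.57561 m.
A = ½ × 1.95 × 0.99 = 0.96525 m².
Resultant F = γ·h_c·A = 12.3606 × 4.57561 × 0.96525 = 54.5919 kN.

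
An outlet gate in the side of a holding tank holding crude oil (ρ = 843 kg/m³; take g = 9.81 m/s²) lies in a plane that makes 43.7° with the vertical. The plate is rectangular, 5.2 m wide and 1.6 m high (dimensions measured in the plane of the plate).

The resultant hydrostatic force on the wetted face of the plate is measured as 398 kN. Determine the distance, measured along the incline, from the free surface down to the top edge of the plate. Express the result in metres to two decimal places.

γ = ρg = 843 × 9.81 / 1000 = 8.26983 kN/m³.
A = 5.2 × 1.6 = 8.32 m².
From F = γ·h_c·A, the centroid depth is h_c = 398/(8.26983 × 8.32) = 5.78446 m.
The plate makes 43.7° with the vertical, i.e. θ = 90° − 43.7° = 46.3° to the horizontal. Measuring y along the incline from the free-surface line, vertical depth h = y·sinθ with sinθ = 0.722967.
Along the incline, y_c = h_c/sinθ = 5.78446/0.722967 = 8.001 m.
The centroid lies 1.6/2 = 0.8 m below the top edge, so the top edge sits at y_top = 8.001 − 0.8 = 7.201 m along the incline.

y_top ≈ 7.20 m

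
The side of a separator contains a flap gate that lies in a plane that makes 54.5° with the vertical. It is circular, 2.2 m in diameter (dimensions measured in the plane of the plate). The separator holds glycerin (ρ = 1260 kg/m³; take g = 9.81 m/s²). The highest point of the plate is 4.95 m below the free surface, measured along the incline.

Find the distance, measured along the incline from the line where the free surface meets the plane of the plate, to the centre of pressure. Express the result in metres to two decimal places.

y_p = 6.10 m

γ = ρg = 1260 × 9.81 / 1000 = 12.3606 kN/m³.
The plate makes 54.5° with the vertical, i.e. θ = 90° − 54.5° = 35.5° to the horizontal. Measuring y along the incline from the free-surface line, vertical depth h = y·sinθ with sinθ = 0.580703.
The centroid is at the centre, 1.1 m below the top of the plate, so y_c = 4.95 + 1.1 = 6.05 m and h_c = 6.05 × 0.580703 = 3.51325 m.
A = π(1.1)² = 3.80133 m².
Resultant F = γ·h_c·A = 12.3606 × 3.51325 × 3.80133 = 165.076 kN.
I_c = πr⁴/4 = π × 1.1⁴/4 = 1.1499 m⁴.
Centre of pressure: y_p = y_c + I_c/(y_c·A) = 6.05 + 1.1499/(6.05 × 3.80133) = 6.05 + 0.0499999 = 6.1 m along the plane.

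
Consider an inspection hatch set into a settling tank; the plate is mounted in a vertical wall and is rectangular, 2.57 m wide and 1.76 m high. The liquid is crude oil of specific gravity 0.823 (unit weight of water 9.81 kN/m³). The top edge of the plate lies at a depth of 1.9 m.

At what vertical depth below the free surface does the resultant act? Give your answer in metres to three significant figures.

γ = 0.823 × 9.81 = 8.07363 kN/m³.
The centroid lies 1.76/2 = 0.88 m below the top edge, so the centroid depth is h_c = 1.9 + 0.88 = 2.78 m.
A = 2.57 × 1.76 = 4.5232 m².
Resultant F = γ·h_c·A = 8.07363 × 2.78 × 4.5232 = 101.522 kN.
I_c = b·h³/12 = 2.57 × 1.76³/12 = 1.16759 m⁴.
Centre of pressure: y_p = y_c + I_c/(y_c·A) = 2.78 + 1.16759/(2.78 × 4.5232) = 2.78 + 0.0928538 = 2.87285 m along the plane.

h_p = 2.87 m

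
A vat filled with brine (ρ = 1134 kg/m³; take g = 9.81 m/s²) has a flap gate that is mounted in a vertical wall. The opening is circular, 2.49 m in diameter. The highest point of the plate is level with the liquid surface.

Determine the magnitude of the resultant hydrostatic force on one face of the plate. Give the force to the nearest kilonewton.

F ≈ 67 kN

γ = ρg = 1134 × 9.81 / 1000 = 11.12454 kN/m³.
The centroid is at the centre, 1.245 m below the top of the plate, so the centroid depth is h_c = 1.245 m.
A = π(1.245)² = 4.86955 m².
Resultant F = γ·h_c·A = 11.12454 × 1.245 × 4.86955 = 67.4435 kN.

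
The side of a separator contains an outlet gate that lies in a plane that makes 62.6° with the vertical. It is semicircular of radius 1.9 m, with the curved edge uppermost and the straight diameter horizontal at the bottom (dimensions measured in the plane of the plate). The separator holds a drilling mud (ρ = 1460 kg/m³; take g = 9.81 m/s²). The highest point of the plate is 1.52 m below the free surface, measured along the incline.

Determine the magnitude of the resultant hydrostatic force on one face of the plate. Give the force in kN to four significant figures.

F ≈ 97.69 kN

γ = ρg = 1460 × 9.81 / 1000 = 14.3226 kN/m³.
The plate makes 62.6° with the vertical, i.e. θ = 90° − 62.6° = 27.4° to the horizontal. Measuring y along the incline from the free-surface line, vertical depth h = y·sinθ with sinθ = 0.460200.
The centroid lies 4r/(3π) = 0.806385 m above the diameter, so r − 4r/(3π) = 1.9 − 0.806385 = 1.09361 m below the topmost point, so y_c = 1.52 + 1.09361 = 2.61361 m and h_c = 2.61361 × 0.460200 = 1.20278 m.
A = πr²/2 = π × 1.9²/2 = 5.67057 m².
Resultant F = γ·h_c·A = 14.3226 × 1.20278 × 5.67057 = 97.6866 kN.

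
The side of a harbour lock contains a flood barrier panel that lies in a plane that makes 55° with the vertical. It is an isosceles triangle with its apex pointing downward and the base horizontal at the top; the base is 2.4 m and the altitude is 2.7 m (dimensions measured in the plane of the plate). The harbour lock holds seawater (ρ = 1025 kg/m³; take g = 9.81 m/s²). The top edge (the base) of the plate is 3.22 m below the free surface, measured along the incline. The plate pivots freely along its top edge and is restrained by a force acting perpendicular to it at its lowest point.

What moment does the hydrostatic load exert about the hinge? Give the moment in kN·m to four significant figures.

M ≈ 76.86 kN·m

γ = ρg = 1025 × 9.81 / 1000 = 10.05525 kN/m³.
The plate makes 55° with the vertical, i.e. θ = 90° − 55° = 35° to the horizontal. Measuring y along the incline from the free-surface line, vertical depth h = y·sinθ with sinθ = 0.573576.
With the apex down, the centroid sits h/3 = 2.7/3 = 0.9 m below the base (the top edge), so y_c = 3.22 + 0.9 = 4.12 m and h_c = 4.12 × 0.573576 = 2.36313 m.
A = ½ × 2.4 × 2.7 = 3.24 m².
Resultant F = γ·h_c·A = 10.05525 × 2.36313 × 3.24 = 76.9884 kN.
I_c = b·h³/36 = 2.4 × 2.7³/36 = 1.3122 m⁴.
Centre of pressure: y_p = y_c + I_c/(y_c·A) = 4.12 + 1.3122/(4.12 × 3.24) = 4.12 + 0.098301 = 4.2183 m along the plane.
The resultant acts 0.9 + 0.098301 = 0.998301 m (along the plate) below the hinge at the top edge, so the moment about the hinge is M = F × 0.998301 = 76.9884 × 0.998301 = 76.8576 kN·m.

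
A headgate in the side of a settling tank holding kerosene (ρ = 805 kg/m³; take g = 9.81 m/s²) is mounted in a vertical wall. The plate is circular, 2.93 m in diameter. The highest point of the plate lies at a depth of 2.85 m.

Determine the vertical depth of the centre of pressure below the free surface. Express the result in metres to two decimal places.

h_p = 4.44 m

γ = ρg = 805 × 9.81 / 1000 = 7.89705 kN/m³.
The centroid is at the centre, 1.465 m below the top of the plate, so the centroid depth is h_c = 2.85 + 1.465 = 4.315 m.
A = π(1.465)² = 6.74256 m².
Resultant F = γ·h_c·A = 7.89705 × 4.315 × 6.74256 = 229.758 kN.
I_c = πr⁴/4 = π × 1.465⁴/4 = 3.61777 m⁴.
Centre of pressure: y_p = y_c + I_c/(y_c·A) = 4.315 + 3.61777/(4.315 × 6.74256) = 4.315 + 0.124347 = 4.43935 m along the plane.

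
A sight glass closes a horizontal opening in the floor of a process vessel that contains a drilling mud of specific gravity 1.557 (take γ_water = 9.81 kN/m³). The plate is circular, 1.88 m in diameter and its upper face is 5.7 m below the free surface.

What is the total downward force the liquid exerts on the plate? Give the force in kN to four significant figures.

γ = 1.557 × 9.81 = 15.27417 kN/m³.
The plate is horizontal, so pressure is uniform at p = γ·h = 15.27417 × 5.7 = 87.0628 kN/m².
A = π(0.94)² = 2.77591 m².
F = p·A = 87.0628 × 2.77591 = 241.678 kN.

F ≈ 241.7 kN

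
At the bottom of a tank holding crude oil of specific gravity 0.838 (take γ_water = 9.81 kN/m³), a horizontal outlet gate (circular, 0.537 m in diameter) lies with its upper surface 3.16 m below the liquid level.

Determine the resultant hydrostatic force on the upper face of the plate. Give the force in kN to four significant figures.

F ≈ 5.884 kN

γ = 0.838 × 9.81 = 8.22078 kN/m³.
The plate is horizontal, so pressure is uniform at p = γ·h = 8.22078 × 3.16 = 25.9777 kN/m².
A = π(0.2685)² = 0.226484 m².
F = p·A = 25.9777 × 0.226484 = 5.88353 kN.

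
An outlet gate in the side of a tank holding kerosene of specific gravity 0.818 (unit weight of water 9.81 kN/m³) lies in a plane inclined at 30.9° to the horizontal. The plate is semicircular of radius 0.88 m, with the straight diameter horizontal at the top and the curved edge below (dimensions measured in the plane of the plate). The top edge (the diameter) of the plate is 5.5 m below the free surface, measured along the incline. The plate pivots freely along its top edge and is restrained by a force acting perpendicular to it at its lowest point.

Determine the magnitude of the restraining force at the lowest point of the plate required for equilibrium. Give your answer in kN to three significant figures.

P ≈ 12.8 kN

γ = 0.818 × 9.81 = 8.02458 kN/m³.
Let θ = 30.9° be the plate's angle to the horizontal; measure y along the incline from where the plane meets the free surface. Vertical depth h = y·sinθ with sinθ = 0.513541.
The centroid of a semicircle lies 4r/(3π) = 0.373484 m from the diameter, here below the top edge, so y_c = 5.5 + 0.373484 = 5.87348 m and h_c = 5.87348 × 0.513541 = 3.01627 m.
A = πr²/2 = π × 0.88²/2 = 1.21642 m².
Resultant F = γ·h_c·A = 8.02458 × 3.01627 × 1.21642 = 29.4426 kN.
I_c = (π/8 − 8/(9π))·r⁴ = 0.109757 × 0.88⁴ = 0.0658208 m⁴.
Centre of pressure: y_p = y_c + I_c/(y_c·A) = 5.87348 + 0.0658208/(5.87348 × 1.21642) = 5.87348 + 0.00921264 = 5.88269 m along the plane.
The resultant acts 0.373484 + 0.00921264 = 0.382697 m (along the plate) below the hinge at the top edge, so the moment about the hinge is M = F × 0.382697 = 29.4426 × 0.382697 = 11.2676 kN·m.
A normal force at the bottom, 0.88 m from the hinge, must supply this moment: P = 11.2676/0.88 = 12.8041 kN.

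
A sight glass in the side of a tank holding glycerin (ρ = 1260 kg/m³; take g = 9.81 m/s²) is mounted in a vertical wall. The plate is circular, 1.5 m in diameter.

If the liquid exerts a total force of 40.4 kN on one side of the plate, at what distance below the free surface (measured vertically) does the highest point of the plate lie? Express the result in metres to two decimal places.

γ = ρg = 1260 × 9.81 / 1000 = 12.3606 kN/m³.
A = π(0.75)² = 1.76715 m².
From F = γ·h_c·A, the centroid depth is h_c = 40.4/(12.3606 × 1.76715) = 1.84956 m.
The centroid is at the centre, 0.75 m below the top of the plate, so the highest point sits at h_top = 1.84956 − 0.75 = 1.09956 m below the surface.

d_top ≈ 1.10 m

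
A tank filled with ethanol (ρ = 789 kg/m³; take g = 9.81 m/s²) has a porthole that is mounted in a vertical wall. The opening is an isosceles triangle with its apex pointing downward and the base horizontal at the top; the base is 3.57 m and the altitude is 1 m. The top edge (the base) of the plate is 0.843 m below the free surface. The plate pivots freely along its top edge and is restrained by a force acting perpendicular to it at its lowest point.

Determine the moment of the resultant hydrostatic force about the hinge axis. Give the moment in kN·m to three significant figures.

γ = ρg = 789 × 9.81 / 1000 = 7.74009 kN/m³.
With the apex down, the centroid sits h/3 = 1/3 = 0.333333 m below the base (the top edge), so the centroid depth is h_c = 0.843 + 0.333333 = 1.17633 m.
A = ½ × 3.57 × 1 = 1.785 m².
Resultant F = γ·h_c·A = 7.74009 × 1.17633 × 1.785 = 16.2522 kN.
I_c = b·h³/36 = 3.57 × 1³/36 = 0.0991667 m⁴.
Centre of pressure: y_p = y_c + I_c/(y_c·A) = 1.17633 + 0.0991667/(1.17633 × 1.785) = 1.17633 + 0.0472279 = 1.22356 m along the plane.
The resultant acts 0.333333 + 0.0472279 = 0.380561 m (along the plate) below the hinge at the top edge, so the moment about the hinge is M = F × 0.380561 = 16.2522 × 0.380561 = 6.18495 kN·m.

M ≈ 6.18 kN·m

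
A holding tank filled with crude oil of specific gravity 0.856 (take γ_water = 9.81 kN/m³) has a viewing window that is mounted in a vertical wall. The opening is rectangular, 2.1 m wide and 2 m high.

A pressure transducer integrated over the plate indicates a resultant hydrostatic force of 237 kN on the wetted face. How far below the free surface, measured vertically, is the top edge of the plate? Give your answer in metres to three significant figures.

γ = 0.856 × 9.81 = 8.39736 kN/m³.
A = 2.1 × 2 = 4.2 m².
From F = γ·h_c·A, the centroid depth is h_c = 237/(8.39736 × 4.2) = 6.7198 m.
The centroid lies 2/2 = 1 m below the top edge, so the top edge sits at h_top = 6.7198 − 1 = 5.7198 m below the surface.

d_top ≈ 5.72 m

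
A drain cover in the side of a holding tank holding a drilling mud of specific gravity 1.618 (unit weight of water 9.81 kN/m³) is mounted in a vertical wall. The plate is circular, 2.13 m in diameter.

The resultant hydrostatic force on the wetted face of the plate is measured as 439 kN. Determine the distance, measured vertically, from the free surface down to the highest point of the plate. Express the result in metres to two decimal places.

γ = 1.618 × 9.81 = 15.87258 kN/m³.
A = π(1.065)² = 3.56327 m².
From F = γ·h_c·A, the centroid depth is h_c = 439/(15.87258 × 3.56327) = 7.7619 m.
The centroid is at the centre, 1.065 m below the top of the plate, so the highest point sits at h_top = 7.7619 − 1.065 = 6.6969 m below the surface.

d_top ≈ 6.70 m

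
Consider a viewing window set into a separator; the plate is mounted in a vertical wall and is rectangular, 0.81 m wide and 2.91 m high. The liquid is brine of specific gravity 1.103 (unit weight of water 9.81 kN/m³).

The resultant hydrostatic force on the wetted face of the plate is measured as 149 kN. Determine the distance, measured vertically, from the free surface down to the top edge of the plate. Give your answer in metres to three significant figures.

γ = 1.103 × 9.81 = 10.82043 kN/m³.
A = 0.81 × 2.91 = 2.3571 m².
From F = γ·h_c·A, the centroid depth is h_c = 149/(10.82043 × 2.3571) = 5.84203 m.
The centroid lies 2.91/2 = 1.455 m below the top edge, so the top edge sits at h_top = 5.84203 − 1.455 = 4.38703 m below the surface.

d_top ≈ 4.39 m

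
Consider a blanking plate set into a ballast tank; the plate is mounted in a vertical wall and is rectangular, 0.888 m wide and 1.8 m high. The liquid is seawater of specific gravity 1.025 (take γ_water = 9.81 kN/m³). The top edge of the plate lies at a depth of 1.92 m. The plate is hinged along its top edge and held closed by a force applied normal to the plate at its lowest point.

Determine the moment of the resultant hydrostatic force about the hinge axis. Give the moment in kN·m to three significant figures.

γ = 1.025 × 9.81 = 10.05525 kN/m³.
The centroid lies 1.8/2 = 0.9 m below the top edge, so the centroid depth is h_c = 1.92 + 0.9 = 2.82 m.
A = 0.888 × 1.8 = 1.5984 m².
Resultant F = γ·h_c·A = 10.05525 × 2.82 × 1.5984 = 45.3239 kN.
I_c = b·h³/12 = 0.888 × 1.8³/12 = 0.431568 m⁴.
Centre of pressure: y_p = y_c + I_c/(y_c·A) = 2.82 + 0.431568/(2.82 × 1.5984) = 2.82 + 0.0957447 = 2.91574 m along the plane.
The resultant acts 0.9 + 0.0957447 = 0.995745 m (along the plate) below the hinge at the top edge, so the moment about the hinge is M = F × 0.995745 = 45.3239 × 0.995745 = 45.131 kN·m.

M ≈ 45.1 kN·m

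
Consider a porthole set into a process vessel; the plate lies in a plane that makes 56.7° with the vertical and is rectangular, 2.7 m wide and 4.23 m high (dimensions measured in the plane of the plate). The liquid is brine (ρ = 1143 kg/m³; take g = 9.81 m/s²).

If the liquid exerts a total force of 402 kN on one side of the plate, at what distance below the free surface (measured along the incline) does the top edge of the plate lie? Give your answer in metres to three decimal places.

γ = ρg = 1143 × 9.81 / 1000 = 11.21283 kN/m³.
A = 2.7 × 4.23 = 11.421 m².
From F = γ·h_c·A, the centroid depth is h_c = 402/(11.21283 × 11.421) = 3.13911 m.
The plate makes 56.7° with the vertical, i.e. θ = 90° − 56.7° = 33.3° to the horizontal. Measuring y along the incline from the free-surface line, vertical depth h = y·sinθ with sinθ = 0.549023.
Along the incline, y_c = h_c/sinθ = 3.13911/0.549023 = 5.71763 m.
The centroid lies 4.23/2 = 2.115 m below the top edge, so the top edge sits at y_top = 5.71763 − 2.115 = 3.60263 m along the incline.

y_top ≈ 3.603 m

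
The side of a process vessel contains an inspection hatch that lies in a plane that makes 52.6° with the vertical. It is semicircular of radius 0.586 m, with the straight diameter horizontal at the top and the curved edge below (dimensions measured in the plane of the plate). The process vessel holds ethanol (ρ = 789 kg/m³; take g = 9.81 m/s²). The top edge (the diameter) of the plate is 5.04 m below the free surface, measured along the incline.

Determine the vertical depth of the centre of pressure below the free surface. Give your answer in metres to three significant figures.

h_p = 3.21 m

γ = ρg = 789 × 9.81 / 1000 = 7.74009 kN/m³.
The plate makes 52.6° with the vertical, i.e. θ = 90° − 52.6° = 37.4° to the horizontal. Measuring y along the incline from the free-surface line, vertical depth h = y·sinθ with sinθ = 0.607376.
The centroid of a semicircle lies 4r/(3π) = 0.248706 m from the diameter, here below the top edge, so y_c = 5.04 + 0.248706 = 5.28871 m and h_c = 5.28871 × 0.607376 = 3.21224 m.
A = πr²/2 = π × 0.586²/2 = 0.539405 m².
Resultant F = γ·h_c·A = 7.74009 × 3.21224 × 0.539405 = 13.4112 kN.
I_c = (π/8 − 8/(9π))·r⁴ = 0.109757 × 0.586⁴ = 0.0129426 m⁴.
Centre of pressure: y_p = y_c + I_c/(y_c·A) = 5.28871 + 0.0129426/(5.28871 × 0.539405) = 5.28871 + 0.00453687 = 5.29325 m along the plane.
Vertically, h_p = y_p·sinθ = 5.29325 × 0.607376 = 3.21499 m.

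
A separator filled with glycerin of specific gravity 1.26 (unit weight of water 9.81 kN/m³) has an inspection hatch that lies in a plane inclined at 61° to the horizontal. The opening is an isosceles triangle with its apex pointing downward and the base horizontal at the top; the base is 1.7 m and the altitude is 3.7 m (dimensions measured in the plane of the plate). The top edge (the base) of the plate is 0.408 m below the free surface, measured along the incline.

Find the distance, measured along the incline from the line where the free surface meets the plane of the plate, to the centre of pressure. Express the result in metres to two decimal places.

y_p = 2.10 m

γ = 1.26 × 9.81 = 12.3606 kN/m³.
Let θ = 61° be the plate's angle to the horizontal; measure y along the incline from where the plane meets the free surface. Vertical depth h = y·sinθ with sinθ = 0.874620.
With the apex down, the centroid sits h/3 = 3.7/3 = 1.23333 m below the base (the top edge), so y_c = 0.408 + 1.23333 = 1.64133 m and h_c = 1.64133 × 0.874620 = 1.43554 m.
A = ½ × 1.7 × 3.7 = 3.145 m².
Resultant F = γ·h_c·A = 12.3606 × 1.43554 × 3.145 = 55.8053 kN.
I_c = b·h³/36 = 1.7 × 3.7³/36 = 2.39195 m⁴.
Centre of pressure: y_p = y_c + I_c/(y_c·A) = 1.64133 + 2.39195/(1.64133 × 3.145) = 1.64133 + 0.463378 = 2.10471 m along the plane.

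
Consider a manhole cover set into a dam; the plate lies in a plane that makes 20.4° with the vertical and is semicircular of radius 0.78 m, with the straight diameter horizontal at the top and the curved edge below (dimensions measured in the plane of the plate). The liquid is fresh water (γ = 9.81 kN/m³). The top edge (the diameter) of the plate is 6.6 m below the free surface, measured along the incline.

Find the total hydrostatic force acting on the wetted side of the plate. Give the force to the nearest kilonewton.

F ≈ 61 kN

γ = 9.81 kN/m³.
The plate makes 20.4° with the vertical, i.e. θ = 90° − 20.4° = 69.6° to the horizontal. Measuring y along the incline from the free-surface line, vertical depth h = y·sinθ with sinθ = 0.937282.
The centroid of a semicircle lies 4r/(3π) = 0.331042 m from the diameter, here below the top edge, so y_c = 6.6 + 0.331042 = 6.93104 m and h_c = 6.93104 × 0.937282 = 6.49634 m.
A = πr²/2 = π × 0.78²/2 = 0.955672 m².
Resultant F = γ·h_c·A = 9.81 × 6.49634 × 0.955672 = 60.9041 kN.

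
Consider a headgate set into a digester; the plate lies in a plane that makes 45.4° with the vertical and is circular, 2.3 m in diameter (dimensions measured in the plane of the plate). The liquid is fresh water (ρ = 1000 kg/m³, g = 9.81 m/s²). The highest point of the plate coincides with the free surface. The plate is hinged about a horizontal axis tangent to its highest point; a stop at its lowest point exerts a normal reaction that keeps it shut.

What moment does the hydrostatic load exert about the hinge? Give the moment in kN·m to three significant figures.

M ≈ 47.3 kN·m

γ = ρg = 1000 × 9.81 = 9810 N/m³ = 9.81 kN/m³.
The plate makes 45.4° with the vertical, i.e. θ = 90° − 45.4° = 44.6° to the horizontal. Measuring y along the incline from the free-surface line, vertical depth h = y·sinθ with sinθ = 0.702153.
The centroid is at the centre, 1.15 m below the top of the plate, so y_c = 1.15 m and h_c = 1.15 × 0.702153 = 0.807476 m.
A = π(1.15)² = 4.15476 m².
Resultant F = γ·h_c·A = 9.81 × 0.807476 × 4.15476 = 32.9113 kN.
I_c = πr⁴/4 = π × 1.15⁴/4 = 1.37367 m⁴.
Centre of pressure: y_p = y_c + I_c/(y_c·A) = 1.15 + 1.37367/(1.15 × 4.15476) = 1.15 + 0.287501 = 1.4375 m along the plane.
The resultant acts 1.15 + 0.287501 = 1.4375 m (along the plate) below the hinge at the top edge, so the moment about the hinge is M = F × 1.4375 = 32.9113 × 1.4375 = 47.31 kN·m.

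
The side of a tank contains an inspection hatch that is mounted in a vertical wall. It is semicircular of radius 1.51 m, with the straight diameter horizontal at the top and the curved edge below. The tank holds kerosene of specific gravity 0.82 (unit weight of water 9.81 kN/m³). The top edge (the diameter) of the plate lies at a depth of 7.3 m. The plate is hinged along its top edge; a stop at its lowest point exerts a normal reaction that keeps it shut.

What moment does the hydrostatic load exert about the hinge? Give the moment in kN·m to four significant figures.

γ = 0.82 × 9.81 = 8.0442 kN/m³.
The centroid of a semicircle lies 4r/(3π) = 0.640864 m from the diameter, here below the top edge, so the centroid depth is h_c = 7.3 + 0.640864 = 7.94086 m.
A = πr²/2 = π × 1.51²/2 = 3.58157 m².
Resultant F = γ·h_c·A = 8.0442 × 7.94086 × 3.58157 = 228.783 kN.
I_c = (π/8 − 8/(9π))·r⁴ = 0.109757 × 1.51⁴ = 0.570611 m⁴.
Centre of pressure: y_p = y_c + I_c/(y_c·A) = 7.94086 + 0.570611/(7.94086 × 3.58157) = 7.94086 + 0.0200632 = 7.96092 m along the plane.
The resultant acts 0.640864 + 0.0200632 = 0.660927 m (along the plate) below the hinge at the top edge, so the moment about the hinge is M = F × 0.660927 = 228.783 × 0.660927 = 151.209 kN·m.

M ≈ 151.2 kN·m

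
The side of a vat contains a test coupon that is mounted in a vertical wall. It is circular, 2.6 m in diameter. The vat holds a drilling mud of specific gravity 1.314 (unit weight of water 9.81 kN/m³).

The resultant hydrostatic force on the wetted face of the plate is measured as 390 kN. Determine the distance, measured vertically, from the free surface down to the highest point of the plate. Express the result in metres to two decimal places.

γ = 1.314 × 9.81 = 12.89034 kN/m³.
A = π(1.3)² = 5.30929 m².
From F = γ·h_c·A, the centroid depth is h_c = 390/(12.89034 × 5.30929) = 5.69854 m.
The centroid is at the centre, 1.3 m below the top of the plate, so the highest point sits at h_top = 5.69854 − 1.3 = 4.39854 m below the surface.

d_top ≈ 4.40 m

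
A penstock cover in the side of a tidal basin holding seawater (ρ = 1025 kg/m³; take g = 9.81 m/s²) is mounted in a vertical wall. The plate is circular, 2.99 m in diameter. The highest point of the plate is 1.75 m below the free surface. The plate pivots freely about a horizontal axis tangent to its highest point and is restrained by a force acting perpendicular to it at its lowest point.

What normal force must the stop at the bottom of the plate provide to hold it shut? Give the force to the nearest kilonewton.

γ = ρg = 1025 × 9.81 / 1000 = 10.05525 kN/m³.
The centroid is at the centre, 1.495 m below the top of the plate, so the centroid depth is h_c = 1.75 + 1.495 = 3.245 m.
A = π(1.495)² = 7.02154 m².
Resultant F = γ·h_c·A = 10.05525 × 3.245 × 7.02154 = 229.108 kN.
I_c = πr⁴/4 = π × 1.495⁴/4 = 3.92333 m⁴.
Centre of pressure: y_p = y_c + I_c/(y_c·A) = 3.245 + 3.92333/(3.245 × 7.02154) = 3.245 + 0.17219 = 3.41719 m along the plane.
The resultant acts 1.495 + 0.17219 = 1.66719 m (along the plate) below the hinge at the top edge, so the moment about the hinge is M = F × 1.66719 = 229.108 × 1.66719 = 381.967 kN·m.
A normal force at the bottom, 2.99 m from the hinge, must supply this moment: P = 381.967/2.99 = 127.748 kN.

P ≈ 128 kN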